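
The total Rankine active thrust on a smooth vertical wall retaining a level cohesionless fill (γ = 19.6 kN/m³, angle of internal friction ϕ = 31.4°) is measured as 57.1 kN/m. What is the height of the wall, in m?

K_a = 0.3149. P_a = ½ K_a γ H² ⇒ H = √(2P_a/(K_a γ)).
H = √(2×57.1/(0.3149×19.6)) = 4.301 m.

4.30 m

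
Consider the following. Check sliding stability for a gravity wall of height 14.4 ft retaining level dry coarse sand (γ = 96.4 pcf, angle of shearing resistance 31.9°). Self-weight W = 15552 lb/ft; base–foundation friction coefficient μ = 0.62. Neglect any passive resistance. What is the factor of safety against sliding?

K_a = tan²(45° − 31.9°/2) = 0.3085.
P_a = ½K_aγH² = 0.5×0.3085×96.4×14.4² = 3084 lb/ft, acting at H/3 = 4.800 ft above the base.
FS_sliding = μW / P_a = 0.62×15552 / 3084 = 3.127.

3.13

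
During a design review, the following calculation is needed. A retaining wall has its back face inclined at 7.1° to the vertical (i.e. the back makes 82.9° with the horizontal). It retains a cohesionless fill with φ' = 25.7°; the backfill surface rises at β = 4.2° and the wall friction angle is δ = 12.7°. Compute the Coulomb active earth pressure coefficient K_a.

0.435

K_a = sin²(α+φ) / [sin²α · sin(α−δ) · (1 + √{sin(φ+δ)sin(φ−β) / (sin(α−δ)sin(α+β))})²].
With α = 82.9°, φ = 25.7°, δ = 12.7°, β = 4.2°: K_a = 0.4354.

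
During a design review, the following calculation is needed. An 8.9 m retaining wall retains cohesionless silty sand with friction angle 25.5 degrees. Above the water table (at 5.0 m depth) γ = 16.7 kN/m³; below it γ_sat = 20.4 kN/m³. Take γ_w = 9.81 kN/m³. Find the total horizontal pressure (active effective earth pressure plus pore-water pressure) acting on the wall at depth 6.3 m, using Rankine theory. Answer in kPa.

K_a = (1 − sin φ)/(1 + sin φ) = 0.3981.
γ' = 20.4 − 9.81 = 10.59 kN/m³.
Effective vertical stress at 6.3 m: σ'_v = 16.7×5.0 + 10.59×1.30 = 97.27 kPa.
σ'_h = K_a σ'_v = 0.3981 × 97.27 = 38.72 kPa; u = γ_w × 1.30 = 12.75 kPa.
Total σ_h = 38.72 + 12.75 = 51.48 kPa.

51.5 kPa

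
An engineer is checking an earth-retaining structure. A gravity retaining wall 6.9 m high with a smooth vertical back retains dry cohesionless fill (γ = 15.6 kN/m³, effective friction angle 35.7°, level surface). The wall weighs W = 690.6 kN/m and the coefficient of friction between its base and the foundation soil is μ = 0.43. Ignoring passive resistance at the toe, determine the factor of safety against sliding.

3.04

K_a = tan²(45° − 35.7°/2) = 0.2630.
P_a = ½K_aγH² = 0.5×0.2630×15.6×6.9² = 97.66 kN/m, acting at H/3 = 2.300 m above the base.
FS_sliding = μW / P_a = 0.43×690.6 / 97.66 = 3.041.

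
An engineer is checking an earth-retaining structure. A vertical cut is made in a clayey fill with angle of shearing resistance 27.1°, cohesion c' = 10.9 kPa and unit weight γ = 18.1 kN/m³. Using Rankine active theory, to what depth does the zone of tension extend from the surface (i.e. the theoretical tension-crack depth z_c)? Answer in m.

K_a = tan²(45° − 27.1°/2) = 0.3741; √K_a = 0.6116.
The active pressure is zero where K_a γ z = 2c√K_a, so z_c = 2c/(γ√K_a) = 2×10.9/(18.1×0.6116) = 1.969 m.

1.97 m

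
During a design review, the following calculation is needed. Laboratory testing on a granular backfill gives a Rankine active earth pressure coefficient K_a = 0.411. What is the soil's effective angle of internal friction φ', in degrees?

K_a = tan²(45° − φ/2) ⇒ 45° − φ/2 = arctan(√0.411) = 32.66°.
φ = 2(45° − 32.66°) = 24.67°.

24.7°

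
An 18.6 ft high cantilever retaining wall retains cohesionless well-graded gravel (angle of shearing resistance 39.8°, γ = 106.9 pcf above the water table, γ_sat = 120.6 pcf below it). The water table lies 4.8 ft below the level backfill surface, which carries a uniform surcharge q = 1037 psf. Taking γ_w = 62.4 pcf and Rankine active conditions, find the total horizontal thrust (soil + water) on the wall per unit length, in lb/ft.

13200 lb/ft

K_a = tan²(45° − φ/2) = 0.2194.
γ' = 120.6 − 62.4 = 58.20 pcf. h₂ = H − d_w = 13.8 ft.
σ'_h: at surface K_a·q = 227.5; at WT K_a(q+γd_w) = 340.1; at base K_a(q+γd_w+γ'h₂) = 516.4 psf.
P₁ = ½(227.5+340.1)×4.8 = 1362; P₂ = ½(340.1+516.4)×13.8 = 5910; P_w = ½γ_w h₂² = 5942.
Total = 1362+5910+5942 = 13210 lb/ft.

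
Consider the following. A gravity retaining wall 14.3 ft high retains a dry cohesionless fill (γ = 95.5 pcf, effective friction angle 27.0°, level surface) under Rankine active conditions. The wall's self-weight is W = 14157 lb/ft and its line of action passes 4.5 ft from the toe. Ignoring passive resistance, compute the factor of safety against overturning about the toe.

K_a = tan²(45° − 27.0°/2) = 0.3755.
P_a = ½K_aγH² = 0.5×0.3755×95.5×14.3² = 3667 lb/ft, acting at H/3 = 4.767 ft above the base.
Overturning moment M_o = P_a × H/3 = 3667 × 4.767 = 17480.
Resisting moment M_r = W × 4.5 = 14157 × 4.5 = 63710.
FS_overturning = M_r/M_o = 63710/17480 = 3.645.

3.64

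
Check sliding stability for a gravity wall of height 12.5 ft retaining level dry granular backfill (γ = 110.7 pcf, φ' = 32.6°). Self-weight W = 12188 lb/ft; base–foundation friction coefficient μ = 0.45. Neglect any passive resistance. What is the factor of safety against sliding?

2.12

K_a = tan²(45° − 32.6°/2) = 0.2997.
P_a = ½K_aγH² = 0.5×0.2997×110.7×12.5² = 2592 lb/ft, acting at H/3 = 4.167 ft above the base.
FS_sliding = μW / P_a = 0.45×12188 / 2592 = 2.116.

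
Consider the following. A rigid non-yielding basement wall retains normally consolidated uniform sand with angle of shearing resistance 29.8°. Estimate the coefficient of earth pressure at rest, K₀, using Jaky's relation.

0.503

K₀ = 1 − sin φ' = 1 − sin 29.8° = 0.5030.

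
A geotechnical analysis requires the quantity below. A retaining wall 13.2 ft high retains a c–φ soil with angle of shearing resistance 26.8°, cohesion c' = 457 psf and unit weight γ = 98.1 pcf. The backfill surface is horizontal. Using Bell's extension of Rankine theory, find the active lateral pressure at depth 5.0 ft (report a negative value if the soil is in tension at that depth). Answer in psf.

-377 psf

K_a = (1 − sin φ)/(1 + sin φ) = 0.3785.
σ_a = K_a γ z − 2c√K_a = 0.3785×98.1×5.0 − 2×457×0.6152 = -376.7 psf.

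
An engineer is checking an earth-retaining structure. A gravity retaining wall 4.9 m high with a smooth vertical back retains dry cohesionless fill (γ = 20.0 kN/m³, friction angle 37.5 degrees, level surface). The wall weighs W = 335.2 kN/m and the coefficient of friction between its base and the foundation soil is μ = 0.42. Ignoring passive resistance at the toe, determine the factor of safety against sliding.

K_a = tan²(45° − 37.5°/2) = 0.2432.
P_a = ½K_aγH² = 0.5×0.2432×20.0×4.9² = 58.39 kN/m, acting at H/3 = 1.633 m above the base.
FS_sliding = μW / P_a = 0.42×335.2 / 58.39 = 2.411.

2.41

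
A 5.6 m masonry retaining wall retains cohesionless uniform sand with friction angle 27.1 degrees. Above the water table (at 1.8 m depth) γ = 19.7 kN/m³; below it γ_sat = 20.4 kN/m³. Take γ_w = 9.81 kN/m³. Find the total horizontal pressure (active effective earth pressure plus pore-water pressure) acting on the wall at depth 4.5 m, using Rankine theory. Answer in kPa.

50.4 kPa

K_a = (1 − sin φ)/(1 + sin φ) = 0.3741.
γ' = 20.4 − 9.81 = 10.59 kN/m³.
Effective vertical stress at 4.5 m: σ'_v = 19.7×1.8 + 10.59×2.70 = 64.05 kPa.
σ'_h = K_a σ'_v = 0.3741 × 64.05 = 23.96 kPa; u = γ_w × 2.70 = 26.49 kPa.
Total σ_h = 23.96 + 26.49 = 50.45 kPa.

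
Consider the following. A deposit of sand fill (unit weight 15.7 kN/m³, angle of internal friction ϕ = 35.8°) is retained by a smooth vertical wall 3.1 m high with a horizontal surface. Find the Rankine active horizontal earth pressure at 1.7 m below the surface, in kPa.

6.99 kPa

K_a = (1 − sin φ)/(1 + sin φ) = 0.2619.
σ_h = K_a γ z = 0.2619 × 15.7 × 1.7 = 6.989 kPa.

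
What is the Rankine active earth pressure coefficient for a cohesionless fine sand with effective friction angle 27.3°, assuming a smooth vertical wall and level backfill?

0.371

K_a = tan²(45° − φ/2) = tan²(31.35°) = 0.3711.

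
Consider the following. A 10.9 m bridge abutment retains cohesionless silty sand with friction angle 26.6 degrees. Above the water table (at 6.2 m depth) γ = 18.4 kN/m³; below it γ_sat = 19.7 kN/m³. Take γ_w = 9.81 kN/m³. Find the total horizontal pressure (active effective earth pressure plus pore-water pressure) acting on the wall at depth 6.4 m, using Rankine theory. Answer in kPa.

K_a = (1 − sin φ)/(1 + sin φ) = 0.3814.
γ' = 19.7 − 9.81 = 9.890 kN/m³.
Effective vertical stress at 6.4 m: σ'_v = 18.4×6.2 + 9.890×0.200 = 116.1 kPa.
σ'_h = K_a σ'_v = 0.3814 × 116.1 = 44.27 kPa; u = γ_w × 0.200 = 1.962 kPa.
Total σ_h = 44.27 + 1.962 = 46.23 kPa.

46.2 kPa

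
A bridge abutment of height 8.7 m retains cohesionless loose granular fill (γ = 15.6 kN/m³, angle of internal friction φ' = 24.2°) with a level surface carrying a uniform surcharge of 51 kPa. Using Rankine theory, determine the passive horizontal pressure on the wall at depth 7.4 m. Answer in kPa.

K_p = (1 + sin φ)/(1 − sin φ) = 2.389.
σ_v = γz + q = 15.6 × 7.4 + 51 = 166.4 kPa.
σ_h = K_p σ_v = 2.389 × 166.4 = 397.7 kPa.

398 kPa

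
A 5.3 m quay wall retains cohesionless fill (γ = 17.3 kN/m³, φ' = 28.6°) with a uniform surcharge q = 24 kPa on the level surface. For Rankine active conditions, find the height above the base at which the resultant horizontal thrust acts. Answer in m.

2.07 m

K_a = 0.3525.
Triangular part P₁ = ½K_aγH² = 85.66 at H/3 = 1.767 m; rectangular part P₂ = K_a q H = 44.84 at H/2 = 2.650 m.
ȳ = (P₁·1.767 + P₂·2.650)/(P₁+P₂) = 2.070 m.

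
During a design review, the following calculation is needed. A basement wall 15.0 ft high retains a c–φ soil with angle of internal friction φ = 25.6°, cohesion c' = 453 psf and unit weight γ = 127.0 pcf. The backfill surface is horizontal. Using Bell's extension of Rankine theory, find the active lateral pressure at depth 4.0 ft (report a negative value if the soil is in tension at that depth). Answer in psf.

K_a = (1 − sin φ)/(1 + sin φ) = 0.3966.
σ_a = K_a γ z − 2c√K_a = 0.3966×127.0×4.0 − 2×453×0.6297 = -369.1 psf.

-369 psf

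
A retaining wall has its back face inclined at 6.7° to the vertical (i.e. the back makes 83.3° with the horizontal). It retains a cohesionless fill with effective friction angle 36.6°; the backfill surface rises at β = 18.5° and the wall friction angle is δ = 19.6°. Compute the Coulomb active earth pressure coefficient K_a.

0.357

K_a = sin²(α+φ) / [sin²α · sin(α−δ) · (1 + √{sin(φ+δ)sin(φ−β) / (sin(α−δ)sin(α+β))})²].
With α = 83.3°, φ = 36.6°, δ = 19.6°, β = 18.5°: K_a = 0.3572.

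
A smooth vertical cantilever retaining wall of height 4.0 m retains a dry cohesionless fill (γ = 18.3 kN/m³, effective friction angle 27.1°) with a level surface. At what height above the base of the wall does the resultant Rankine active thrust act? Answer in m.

K_a = 0.3741.
The pressure distribution is triangular, so the resultant acts at H/3 above the base = 4.0/3 = 1.333 m.

1.33 m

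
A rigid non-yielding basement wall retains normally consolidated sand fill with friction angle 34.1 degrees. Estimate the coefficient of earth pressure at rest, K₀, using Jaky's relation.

K₀ = 1 − sin φ' = 1 − sin 34.1° = 0.4394.

0.439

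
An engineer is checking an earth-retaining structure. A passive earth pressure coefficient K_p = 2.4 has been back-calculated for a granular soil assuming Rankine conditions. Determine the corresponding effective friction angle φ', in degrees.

K_p = (1+sin φ)/(1−sin φ) ⇒ sin φ = (K_p − 1)/(K_p + 1) = 0.4118.
φ = arcsin(0.4118) = 24.32°.

24.3°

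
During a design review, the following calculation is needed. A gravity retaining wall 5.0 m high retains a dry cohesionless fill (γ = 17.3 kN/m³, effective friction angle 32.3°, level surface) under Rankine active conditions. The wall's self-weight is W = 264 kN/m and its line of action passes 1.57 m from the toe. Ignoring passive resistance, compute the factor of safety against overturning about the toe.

K_a = tan²(45° − 32.3°/2) = 0.3035.
P_a = ½K_aγH² = 0.5×0.3035×17.3×5.0² = 65.63 kN/m, acting at H/3 = 1.667 m above the base.
Overturning moment M_o = P_a × H/3 = 65.63 × 1.667 = 109.4.
Resisting moment M_r = W × 1.57 = 264 × 1.57 = 414.5.
FS_overturning = M_r/M_o = 414.5/109.4 = 3.789.

3.79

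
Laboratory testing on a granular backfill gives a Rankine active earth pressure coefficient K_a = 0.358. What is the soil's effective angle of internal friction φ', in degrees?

28.2°

K_a = tan²(45° − φ/2) ⇒ 45° − φ/2 = arctan(√0.358) = 30.89°.
φ = 2(45° − 30.89°) = 28.21°.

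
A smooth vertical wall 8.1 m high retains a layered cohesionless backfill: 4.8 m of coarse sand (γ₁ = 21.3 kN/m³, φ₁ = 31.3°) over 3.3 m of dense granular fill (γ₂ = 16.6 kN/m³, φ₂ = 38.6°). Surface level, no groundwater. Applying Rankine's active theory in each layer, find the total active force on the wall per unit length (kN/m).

K_a1 = tan²(45°−31.3°/2) = 0.3162; K_a2 = tan²(45°−38.6°/2) = 0.2316.
Layer 1: σ at base = K_a1 γ₁ h₁ = 32.33 kPa; P₁ = ½×32.33×4.8 = 77.59.
Layer 2: σ_v at top = γ₁h₁ = 102.2; σ_h top = K_a2×102.2 = 23.68; σ_h base = K_a2×(102.2+16.6×3.3) = 36.37.
P₂ = ½(23.68+36.37)×3.3 = 99.08. Total P_a = 77.59+99.08 = 176.7 kN/m.

177 kN/m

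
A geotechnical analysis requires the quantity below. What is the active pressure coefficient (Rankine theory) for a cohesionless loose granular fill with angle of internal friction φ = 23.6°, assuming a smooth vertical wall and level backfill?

0.428

K_a = tan²(45° − φ/2) = tan²(33.20°) = 0.4282.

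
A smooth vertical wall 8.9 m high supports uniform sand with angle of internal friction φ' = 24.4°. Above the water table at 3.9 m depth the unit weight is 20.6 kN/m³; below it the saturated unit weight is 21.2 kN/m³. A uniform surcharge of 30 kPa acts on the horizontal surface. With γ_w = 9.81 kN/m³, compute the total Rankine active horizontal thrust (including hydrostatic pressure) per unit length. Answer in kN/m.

525 kN/m

K_a = tan²(45° − φ/2) = 0.4153.
γ' = 21.2 − 9.81 = 11.39 kN/m³. h₂ = H − d_w = 5.0 m.
σ'_h: at surface K_a·q = 12.46; at WT K_a(q+γd_w) = 45.83; at base K_a(q+γd_w+γ'h₂) = 69.48 kPa.
P₁ = ½(12.46+45.83)×3.9 = 113.7; P₂ = ½(45.83+69.48)×5.0 = 288.3; P_w = ½γ_w h₂² = 122.6.
Total = 113.7+288.3+122.6 = 524.5 kN/m.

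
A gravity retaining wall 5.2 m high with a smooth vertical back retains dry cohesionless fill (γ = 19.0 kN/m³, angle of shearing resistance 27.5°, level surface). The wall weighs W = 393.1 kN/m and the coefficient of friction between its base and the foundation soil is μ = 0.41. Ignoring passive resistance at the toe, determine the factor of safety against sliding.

1.70

K_a = tan²(45° − 27.5°/2) = 0.3682.
P_a = ½K_aγH² = 0.5×0.3682×19.0×5.2² = 94.59 kN/m, acting at H/3 = 1.733 m above the base.
FS_sliding = μW / P_a = 0.41×393.1 / 94.59 = 1.704.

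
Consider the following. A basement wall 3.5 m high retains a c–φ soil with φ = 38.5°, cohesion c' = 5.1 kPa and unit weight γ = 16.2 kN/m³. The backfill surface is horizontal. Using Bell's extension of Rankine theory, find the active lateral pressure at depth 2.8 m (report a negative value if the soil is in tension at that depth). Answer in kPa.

K_a = (1 − sin φ)/(1 + sin φ) = 0.2327.
σ_a = K_a γ z − 2c√K_a = 0.2327×16.2×2.8 − 2×5.1×0.4823 = 5.633 kPa.

5.63 kPa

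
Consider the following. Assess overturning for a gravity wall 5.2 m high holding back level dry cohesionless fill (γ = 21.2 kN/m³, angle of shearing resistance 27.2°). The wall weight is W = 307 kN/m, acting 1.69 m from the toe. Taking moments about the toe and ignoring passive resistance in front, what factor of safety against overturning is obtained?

2.80

K_a = tan²(45° − 27.2°/2) = 0.3726.
P_a = ½K_aγH² = 0.5×0.3726×21.2×5.2² = 106.8 kN/m, acting at H/3 = 1.733 m above the base.
Overturning moment M_o = P_a × H/3 = 106.8 × 1.733 = 185.1.
Resisting moment M_r = W × 1.69 = 307 × 1.69 = 518.8.
FS_overturning = M_r/M_o = 518.8/185.1 = 2.803.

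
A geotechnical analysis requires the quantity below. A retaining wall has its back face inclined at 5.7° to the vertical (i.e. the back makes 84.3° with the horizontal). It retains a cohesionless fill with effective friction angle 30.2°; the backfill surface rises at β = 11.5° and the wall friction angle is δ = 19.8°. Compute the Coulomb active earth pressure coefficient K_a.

0.399

K_a = sin²(α+φ) / [sin²α · sin(α−δ) · (1 + √{sin(φ+δ)sin(φ−β) / (sin(α−δ)sin(α+β))})²].
With α = 84.3°, φ = 30.2°, δ = 19.8°, β = 11.5°: K_a = 0.3995.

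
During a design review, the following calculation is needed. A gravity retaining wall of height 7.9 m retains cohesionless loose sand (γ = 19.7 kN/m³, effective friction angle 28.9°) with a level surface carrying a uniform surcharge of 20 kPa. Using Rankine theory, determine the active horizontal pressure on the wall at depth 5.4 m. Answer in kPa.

44.0 kPa

K_a = (1 − sin φ)/(1 + sin φ) = 0.3484.
σ_v = γz + q = 19.7 × 5.4 + 20 = 126.4 kPa.
σ_h = K_a σ_v = 0.3484 × 126.4 = 44.03 kPa.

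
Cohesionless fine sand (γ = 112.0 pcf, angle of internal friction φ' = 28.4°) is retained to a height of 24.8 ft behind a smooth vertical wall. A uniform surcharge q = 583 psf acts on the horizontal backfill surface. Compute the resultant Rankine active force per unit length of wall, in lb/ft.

K_a = tan²(45° − φ/2) = 0.3554.
Soil triangle: ½ K_a γ H² = 0.5×0.3554×112.0×24.8² = 12240 lb/ft.
Surcharge rectangle: K_a q H = 0.3554×583×24.8 = 5138 lb/ft.
Total = 12240 + 5138 = 17380 lb/ft.

17400 lb/ft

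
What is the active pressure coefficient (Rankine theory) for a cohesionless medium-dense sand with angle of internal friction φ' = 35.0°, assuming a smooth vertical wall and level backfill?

K_a = (1 − sin φ)/(1 + sin φ) = (1 − sin 35.0°)/(1 + sin 35.0°) = 0.2710.

0.271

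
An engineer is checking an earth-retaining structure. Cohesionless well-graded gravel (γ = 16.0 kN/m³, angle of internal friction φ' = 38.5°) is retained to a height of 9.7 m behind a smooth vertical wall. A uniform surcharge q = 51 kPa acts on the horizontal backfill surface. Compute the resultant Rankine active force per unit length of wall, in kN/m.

K_a = tan²(45° − φ/2) = 0.2327.
Soil triangle: ½ K_a γ H² = 0.5×0.2327×16.0×9.7² = 175.1 kN/m.
Surcharge rectangle: K_a q H = 0.2327×51×9.7 = 115.1 kN/m.
Total = 175.1 + 115.1 = 290.2 kN/m.

290 kN/m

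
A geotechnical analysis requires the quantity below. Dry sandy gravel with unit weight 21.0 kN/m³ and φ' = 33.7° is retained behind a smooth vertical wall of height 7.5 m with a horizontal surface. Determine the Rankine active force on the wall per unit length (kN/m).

169 kN/m

K_a = tan²(45° − φ/2) = 0.2863.
P_a = ½ K_a γ H² = 0.5 × 0.2863 × 21.0 × 7.5² = 169.1 kN/m.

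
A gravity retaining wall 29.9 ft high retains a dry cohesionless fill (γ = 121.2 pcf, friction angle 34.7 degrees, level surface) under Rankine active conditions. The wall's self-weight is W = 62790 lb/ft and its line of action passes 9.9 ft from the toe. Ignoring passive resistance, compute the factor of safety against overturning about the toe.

4.19

K_a = tan²(45° − 34.7°/2) = 0.2745.
P_a = ½K_aγH² = 0.5×0.2745×121.2×29.9² = 14870 lb/ft, acting at H/3 = 9.967 ft above the base.
Overturning moment M_o = P_a × H/3 = 14870 × 9.967 = 148200.
Resisting moment M_r = W × 9.9 = 62790 × 9.9 = 621600.
FS_overturning = M_r/M_o = 621600/148200 = 4.194.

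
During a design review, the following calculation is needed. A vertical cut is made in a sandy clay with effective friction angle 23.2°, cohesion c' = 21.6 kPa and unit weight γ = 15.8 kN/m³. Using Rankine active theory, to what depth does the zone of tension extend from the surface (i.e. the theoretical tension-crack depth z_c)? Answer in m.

K_a = tan²(45° − 23.2°/2) = 0.4348; √K_a = 0.6594.
The active pressure is zero where K_a γ z = 2c√K_a, so z_c = 2c/(γ√K_a) = 2×21.6/(15.8×0.6594) = 4.147 m.

4.15 m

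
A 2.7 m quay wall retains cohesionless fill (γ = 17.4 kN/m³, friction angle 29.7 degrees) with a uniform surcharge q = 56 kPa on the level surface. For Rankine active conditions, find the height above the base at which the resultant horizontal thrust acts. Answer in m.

K_a = 0.3374.
Triangular part P₁ = ½K_aγH² = 21.40 at H/3 = 0.9000 m; rectangular part P₂ = K_a q H = 51.01 at H/2 = 1.350 m.
ȳ = (P₁·0.9000 + P₂·1.350)/(P₁+P₂) = 1.217 m.

1.22 m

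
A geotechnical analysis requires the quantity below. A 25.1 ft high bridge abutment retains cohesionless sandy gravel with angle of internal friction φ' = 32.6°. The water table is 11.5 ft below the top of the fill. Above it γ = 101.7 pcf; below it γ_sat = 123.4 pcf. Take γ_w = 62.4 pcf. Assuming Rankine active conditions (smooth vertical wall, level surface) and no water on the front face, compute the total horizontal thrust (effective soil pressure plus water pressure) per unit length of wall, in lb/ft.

K_a = tan²(45° − φ/2) = 0.2997.
γ' = 123.4 − 62.4 = 61.00 pcf. Depth below WT = 13.6 ft.
σ'_h at WT = K_a γ d_w = 350.6 psf; at base = 350.6 + K_a γ' × 13.6 = 599.2 psf.
P₁ (0–11.5 ft) = ½×350.6×11.5 = 2016. P₂ (11.5–25.1 ft) = ½(350.6+599.2)×13.6 = 6459.
P_w = ½ γ_w h₂² = 0.5×62.4×13.6² = 5771. Total = 2016+6459+5771 = 14240 lb/ft.

14200 lb/ft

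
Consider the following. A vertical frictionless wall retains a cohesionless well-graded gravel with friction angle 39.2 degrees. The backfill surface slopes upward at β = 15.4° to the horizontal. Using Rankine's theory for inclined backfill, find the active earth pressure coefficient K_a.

0.245

K_a = cos β · (cos β − √(cos²β − cos²φ)) / (cos β + √(cos²β − cos²φ)).
cos β = 0.9641, cos φ = 0.7749, √(cos²β − cos²φ) = 0.5735.
K_a = 0.9641 × (0.9641 − 0.5735)/(0.9641 + 0.5735) = 0.2449.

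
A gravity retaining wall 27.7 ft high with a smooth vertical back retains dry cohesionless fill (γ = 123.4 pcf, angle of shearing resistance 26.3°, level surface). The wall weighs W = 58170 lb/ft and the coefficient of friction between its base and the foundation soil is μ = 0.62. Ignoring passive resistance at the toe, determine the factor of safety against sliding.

1.97

K_a = tan²(45° − 26.3°/2) = 0.3859.
P_a = ½K_aγH² = 0.5×0.3859×123.4×27.7² = 18270 lb/ft, acting at H/3 = 9.233 ft above the base.
FS_sliding = μW / P_a = 0.62×58170 / 18270 = 1.974.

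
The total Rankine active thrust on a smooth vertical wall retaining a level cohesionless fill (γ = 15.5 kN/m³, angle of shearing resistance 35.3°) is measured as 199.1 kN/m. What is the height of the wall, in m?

9.80 m

K_a = 0.2675. P_a = ½ K_a γ H² ⇒ H = √(2P_a/(K_a γ)).
H = √(2×199.1/(0.2675×15.5)) = 9.799 m.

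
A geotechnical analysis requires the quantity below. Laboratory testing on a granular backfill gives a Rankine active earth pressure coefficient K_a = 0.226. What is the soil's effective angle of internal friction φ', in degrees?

K_a = tan²(45° − φ/2) ⇒ 45° − φ/2 = arctan(√0.226) = 25.43°.
φ = 2(45° − 25.43°) = 39.15°.

39.1°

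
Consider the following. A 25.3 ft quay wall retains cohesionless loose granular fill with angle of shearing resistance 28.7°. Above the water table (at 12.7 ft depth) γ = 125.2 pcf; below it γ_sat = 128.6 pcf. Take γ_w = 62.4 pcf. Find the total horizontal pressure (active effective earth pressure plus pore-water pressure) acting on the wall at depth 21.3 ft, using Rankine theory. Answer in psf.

K_a = (1 − sin φ)/(1 + sin φ) = 0.3511.
γ' = 128.6 − 62.4 = 66.20 pcf.
Effective vertical stress at 21.3 ft: σ'_v = 125.2×12.7 + 66.20×8.60 = 2159 psf.
σ'_h = K_a σ'_v = 0.3511 × 2159 = 758.3 psf; u = γ_w × 8.60 = 536.6 psf.
Total σ_h = 758.3 + 536.6 = 1295 psf.

1290 psf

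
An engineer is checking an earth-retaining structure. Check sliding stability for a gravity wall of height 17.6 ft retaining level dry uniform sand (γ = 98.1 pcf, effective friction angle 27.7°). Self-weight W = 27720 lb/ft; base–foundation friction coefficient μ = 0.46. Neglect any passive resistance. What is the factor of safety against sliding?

2.30

K_a = tan²(45° − 27.7°/2) = 0.3653.
P_a = ½K_aγH² = 0.5×0.3653×98.1×17.6² = 5551 lb/ft, acting at H/3 = 5.867 ft above the base.
FS_sliding = μW / P_a = 0.46×27720 / 5551 = 2.297.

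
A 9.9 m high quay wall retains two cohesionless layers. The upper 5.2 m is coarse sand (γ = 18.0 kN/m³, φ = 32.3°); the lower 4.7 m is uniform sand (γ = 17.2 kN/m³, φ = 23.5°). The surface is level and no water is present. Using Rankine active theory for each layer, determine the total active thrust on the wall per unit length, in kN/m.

K_a1 = tan²(45°−32.3°/2) = 0.3035; K_a2 = tan²(45°−23.5°/2) = 0.4298.
Layer 1: σ at base = K_a1 γ₁ h₁ = 28.41 kPa; P₁ = ½×28.41×5.2 = 73.86.
Layer 2: σ_v at top = γ₁h₁ = 93.60; σ_h top = K_a2×93.60 = 40.23; σ_h base = K_a2×(93.60+17.2×4.7) = 74.98.
P₂ = ½(40.23+74.98)×4.7 = 270.8. Total P_a = 73.86+270.8 = 344.6 kN/m.

345 kN/m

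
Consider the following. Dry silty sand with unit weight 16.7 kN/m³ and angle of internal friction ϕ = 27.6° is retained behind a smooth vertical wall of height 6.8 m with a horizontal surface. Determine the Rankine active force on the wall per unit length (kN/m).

142 kN/m

K_a = tan²(45° − φ/2) = 0.3668.
P_a = ½ K_a γ H² = 0.5 × 0.3668 × 16.7 × 6.8² = 141.6 kN/m.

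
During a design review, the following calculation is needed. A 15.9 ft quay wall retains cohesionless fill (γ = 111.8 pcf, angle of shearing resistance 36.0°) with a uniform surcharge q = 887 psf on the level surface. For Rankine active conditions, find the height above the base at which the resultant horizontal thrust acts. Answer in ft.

K_a = 0.2596.
Triangular part P₁ = ½K_aγH² = 3669 at H/3 = 5.300 ft; rectangular part P₂ = K_a q H = 3661 at H/2 = 7.950 ft.
ȳ = (P₁·5.300 + P₂·7.950)/(P₁+P₂) = 6.624 ft.

6.62 ft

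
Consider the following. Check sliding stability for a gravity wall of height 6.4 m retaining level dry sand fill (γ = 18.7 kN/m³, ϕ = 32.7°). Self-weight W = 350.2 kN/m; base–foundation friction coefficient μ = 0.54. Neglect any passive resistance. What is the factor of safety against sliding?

1.65

K_a = tan²(45° − 32.7°/2) = 0.2985.
P_a = ½K_aγH² = 0.5×0.2985×18.7×6.4² = 114.3 kN/m, acting at H/3 = 2.133 m above the base.
FS_sliding = μW / P_a = 0.54×350.2 / 114.3 = 1.654.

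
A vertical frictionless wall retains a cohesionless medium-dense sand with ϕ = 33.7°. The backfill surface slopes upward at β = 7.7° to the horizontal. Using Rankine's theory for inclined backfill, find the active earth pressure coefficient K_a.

K_a = cos β · (cos β − √(cos²β − cos²φ)) / (cos β + √(cos²β − cos²φ)).
cos β = 0.9910, cos φ = 0.8320, √(cos²β − cos²φ) = 0.5384.
K_a = 0.9910 × (0.9910 − 0.5384)/(0.9910 + 0.5384) = 0.2932.

0.293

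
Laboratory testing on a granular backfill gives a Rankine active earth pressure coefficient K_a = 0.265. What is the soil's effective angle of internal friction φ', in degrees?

35.5°

K_a = tan²(45° − φ/2) ⇒ 45° − φ/2 = arctan(√0.265) = 27.24°.
φ = 2(45° − 27.24°) = 35.52°.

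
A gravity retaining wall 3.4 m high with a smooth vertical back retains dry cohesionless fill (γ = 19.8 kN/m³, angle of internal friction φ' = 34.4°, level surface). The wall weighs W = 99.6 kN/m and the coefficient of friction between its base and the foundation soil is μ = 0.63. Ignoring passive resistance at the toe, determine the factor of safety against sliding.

K_a = tan²(45° − 34.4°/2) = 0.2780.
P_a = ½K_aγH² = 0.5×0.2780×19.8×3.4² = 31.81 kN/m, acting at H/3 = 1.133 m above the base.
FS_sliding = μW / P_a = 0.63×99.6 / 31.81 = 1.972.

1.97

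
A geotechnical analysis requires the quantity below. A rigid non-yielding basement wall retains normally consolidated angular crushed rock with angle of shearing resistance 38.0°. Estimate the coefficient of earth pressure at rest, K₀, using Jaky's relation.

K₀ = 1 − sin φ' = 1 − sin 38.0° = 0.3843.

0.384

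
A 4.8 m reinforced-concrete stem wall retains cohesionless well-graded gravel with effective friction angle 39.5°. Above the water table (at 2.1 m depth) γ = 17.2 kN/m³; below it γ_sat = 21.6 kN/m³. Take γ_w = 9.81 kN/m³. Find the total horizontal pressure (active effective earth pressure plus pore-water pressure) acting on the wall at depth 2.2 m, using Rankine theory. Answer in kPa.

9.28 kPa

K_a = (1 − sin φ)/(1 + sin φ) = 0.2224.
γ' = 21.6 − 9.81 = 11.79 kN/m³.
Effective vertical stress at 2.2 m: σ'_v = 17.2×2.1 + 11.79×0.100 = 37.30 kPa.
σ'_h = K_a σ'_v = 0.2224 × 37.30 = 8.297 kPa; u = γ_w × 0.100 = 0.9810 kPa.
Total σ_h = 8.297 + 0.9810 = 9.278 kPa.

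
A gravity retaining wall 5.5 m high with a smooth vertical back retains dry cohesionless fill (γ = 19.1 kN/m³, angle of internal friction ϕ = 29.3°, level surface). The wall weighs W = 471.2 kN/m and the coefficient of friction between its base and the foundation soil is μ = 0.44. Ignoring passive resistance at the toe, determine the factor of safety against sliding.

K_a = tan²(45° − 29.3°/2) = 0.3428.
P_a = ½K_aγH² = 0.5×0.3428×19.1×5.5² = 99.04 kN/m, acting at H/3 = 1.833 m above the base.
FS_sliding = μW / P_a = 0.44×471.2 / 99.04 = 2.093.

2.09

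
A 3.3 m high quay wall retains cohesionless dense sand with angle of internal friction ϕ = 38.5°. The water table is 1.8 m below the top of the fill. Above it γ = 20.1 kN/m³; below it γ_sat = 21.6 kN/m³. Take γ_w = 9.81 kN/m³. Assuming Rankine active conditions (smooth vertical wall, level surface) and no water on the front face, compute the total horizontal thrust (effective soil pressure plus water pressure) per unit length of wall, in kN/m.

K_a = tan²(45° − φ/2) = 0.2327.
γ' = 21.6 − 9.81 = 11.79 kN/m³. Depth below WT = 1.5 m.
σ'_h at WT = K_a γ d_w = 8.417 kPa; at base = 8.417 + K_a γ' × 1.5 = 12.53 kPa.
P₁ (0–1.8 m) = ½×8.417×1.8 = 7.576. P₂ (1.8–3.3 m) = ½(8.417+12.53)×1.5 = 15.71.
P_w = ½ γ_w h₂² = 0.5×9.81×1.5² = 11.04. Total = 7.576+15.71+11.04 = 34.32 kN/m.

34.3 kN/m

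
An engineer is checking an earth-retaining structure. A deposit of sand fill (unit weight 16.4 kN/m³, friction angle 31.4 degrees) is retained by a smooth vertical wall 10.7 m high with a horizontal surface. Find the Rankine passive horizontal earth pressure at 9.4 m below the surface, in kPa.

490 kPa

K_p = (1 + sin φ)/(1 − sin φ) = 3.175.
σ_h = K_p γ z = 3.175 × 16.4 × 9.4 = 489.5 kPa.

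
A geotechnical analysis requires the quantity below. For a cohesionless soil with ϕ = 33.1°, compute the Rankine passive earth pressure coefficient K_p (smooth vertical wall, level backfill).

K_p = (1 + sin φ)/(1 − sin φ) = tan²(45° + 33.1°/2) = 3.406.

3.41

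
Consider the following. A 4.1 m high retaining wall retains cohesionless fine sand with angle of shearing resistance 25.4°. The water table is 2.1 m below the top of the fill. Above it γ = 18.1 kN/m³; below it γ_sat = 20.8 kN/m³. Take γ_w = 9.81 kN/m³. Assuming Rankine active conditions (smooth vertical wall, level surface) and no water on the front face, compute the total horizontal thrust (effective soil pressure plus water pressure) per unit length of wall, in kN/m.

74.7 kN/m

K_a = tan²(45° − φ/2) = 0.3996.
γ' = 20.8 − 9.81 = 10.99 kN/m³. Depth below WT = 2.0 m.
σ'_h at WT = K_a γ d_w = 15.19 kPa; at base = 15.19 + K_a γ' × 2.0 = 23.97 kPa.
P₁ (0–2.1 m) = ½×15.19×2.1 = 15.95. P₂ (2.1–4.1 m) = ½(15.19+23.97)×2.0 = 39.17.
P_w = ½ γ_w h₂² = 0.5×9.81×2.0² = 19.62. Total = 15.95+39.17+19.62 = 74.74 kN/m.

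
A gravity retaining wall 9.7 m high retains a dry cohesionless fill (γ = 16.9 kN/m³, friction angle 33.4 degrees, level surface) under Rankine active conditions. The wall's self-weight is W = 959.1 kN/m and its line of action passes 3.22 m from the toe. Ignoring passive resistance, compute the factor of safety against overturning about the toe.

K_a = tan²(45° − 33.4°/2) = 0.2899.
P_a = ½K_aγH² = 0.5×0.2899×16.9×9.7² = 230.5 kN/m, acting at H/3 = 3.233 m above the base.
Overturning moment M_o = P_a × H/3 = 230.5 × 3.233 = 745.3.
Resisting moment M_r = W × 3.22 = 959.1 × 3.22 = 3088.
FS_overturning = M_r/M_o = 3088/745.3 = 4.144.

4.14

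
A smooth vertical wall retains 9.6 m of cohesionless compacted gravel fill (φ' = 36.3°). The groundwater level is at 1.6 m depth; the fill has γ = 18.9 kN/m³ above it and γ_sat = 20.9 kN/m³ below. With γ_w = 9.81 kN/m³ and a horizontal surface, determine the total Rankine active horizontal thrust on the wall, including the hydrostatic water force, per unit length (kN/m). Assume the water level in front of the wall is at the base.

K_a = tan²(45° − φ/2) = 0.2563.
γ' = 20.9 − 9.81 = 11.09 kN/m³. Depth below WT = 8.0 m.
σ'_h at WT = K_a γ d_w = 7.750 kPa; at base = 7.750 + K_a γ' × 8.0 = 30.49 kPa.
P₁ (0–1.6 m) = ½×7.750×1.6 = 6.200. P₂ (1.6–9.6 m) = ½(7.750+30.49)×8.0 = 152.9.
P_w = ½ γ_w h₂² = 0.5×9.81×8.0² = 313.9. Total = 6.200+152.9+313.9 = 473.1 kN/m.

473 kN/m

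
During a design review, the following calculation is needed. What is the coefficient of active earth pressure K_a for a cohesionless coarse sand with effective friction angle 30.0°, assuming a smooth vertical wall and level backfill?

K_a = tan²(45° − φ/2) = tan²(30.00°) = 0.3333.

0.333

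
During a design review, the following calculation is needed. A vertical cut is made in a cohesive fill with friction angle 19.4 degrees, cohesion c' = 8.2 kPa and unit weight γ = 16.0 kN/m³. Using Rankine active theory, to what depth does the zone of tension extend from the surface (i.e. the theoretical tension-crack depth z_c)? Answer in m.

K_a = tan²(45° − 19.4°/2) = 0.5013; √K_a = 0.7080.
The active pressure is zero where K_a γ z = 2c√K_a, so z_c = 2c/(γ√K_a) = 2×8.2/(16.0×0.7080) = 1.448 m.

1.45 m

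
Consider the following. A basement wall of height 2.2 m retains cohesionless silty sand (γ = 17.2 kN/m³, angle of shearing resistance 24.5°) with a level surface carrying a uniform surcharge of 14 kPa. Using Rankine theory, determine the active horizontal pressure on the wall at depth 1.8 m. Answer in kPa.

18.6 kPa

K_a = (1 − sin φ)/(1 + sin φ) = 0.4137.
σ_v = γz + q = 17.2 × 1.8 + 14 = 44.96 kPa.
σ_h = K_a σ_v = 0.4137 × 44.96 = 18.60 kPa.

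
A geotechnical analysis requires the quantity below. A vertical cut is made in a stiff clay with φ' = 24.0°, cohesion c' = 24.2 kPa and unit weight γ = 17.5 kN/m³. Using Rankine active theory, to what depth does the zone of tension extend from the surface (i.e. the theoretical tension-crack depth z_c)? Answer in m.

K_a = tan²(45° − 24.0°/2) = 0.4217; √K_a = 0.6494.
The active pressure is zero where K_a γ z = 2c√K_a, so z_c = 2c/(γ√K_a) = 2×24.2/(17.5×0.6494) = 4.259 m.

4.26 m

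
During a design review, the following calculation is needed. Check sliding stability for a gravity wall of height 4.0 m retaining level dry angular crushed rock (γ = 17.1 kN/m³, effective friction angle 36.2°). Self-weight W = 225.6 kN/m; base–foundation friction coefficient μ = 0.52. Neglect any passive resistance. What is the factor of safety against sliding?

K_a = tan²(45° − 36.2°/2) = 0.2574.
P_a = ½K_aγH² = 0.5×0.2574×17.1×4.0² = 35.21 kN/m, acting at H/3 = 1.333 m above the base.
FS_sliding = μW / P_a = 0.52×225.6 / 35.21 = 3.332.

3.33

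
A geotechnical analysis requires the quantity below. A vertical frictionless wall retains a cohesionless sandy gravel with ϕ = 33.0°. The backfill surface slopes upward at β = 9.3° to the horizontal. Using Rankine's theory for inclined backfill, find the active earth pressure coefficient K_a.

0.306

K_a = cos β · (cos β − √(cos²β − cos²φ)) / (cos β + √(cos²β − cos²φ)).
cos β = 0.9869, cos φ = 0.8387, √(cos²β − cos²φ) = 0.5201.
K_a = 0.9869 × (0.9869 − 0.5201)/(0.9869 + 0.5201) = 0.3057.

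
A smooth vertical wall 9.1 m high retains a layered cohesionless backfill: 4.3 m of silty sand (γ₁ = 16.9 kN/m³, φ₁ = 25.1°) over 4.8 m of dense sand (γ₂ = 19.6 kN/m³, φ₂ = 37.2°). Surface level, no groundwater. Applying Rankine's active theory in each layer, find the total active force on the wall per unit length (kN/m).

K_a1 = tan²(45°−25.1°/2) = 0.4043; K_a2 = tan²(45°−37.2°/2) = 0.2464.
Layer 1: σ at base = K_a1 γ₁ h₁ = 29.38 kPa; P₁ = ½×29.38×4.3 = 63.17.
Layer 2: σ_v at top = γ₁h₁ = 72.67; σ_h top = K_a2×72.67 = 17.91; σ_h base = K_a2×(72.67+19.6×4.8) = 41.09.
P₂ = ½(17.91+41.09)×4.8 = 141.6. Total P_a = 63.17+141.6 = 204.8 kN/m.

205 kN/m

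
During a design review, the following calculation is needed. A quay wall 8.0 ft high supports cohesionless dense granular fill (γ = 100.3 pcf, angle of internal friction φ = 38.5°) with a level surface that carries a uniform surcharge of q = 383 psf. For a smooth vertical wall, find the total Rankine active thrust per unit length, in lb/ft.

1460 lb/ft

K_a = tan²(45° − φ/2) = 0.2327.
Soil triangle: ½ K_a γ H² = 0.5×0.2327×100.3×8.0² = 746.7 lb/ft.
Surcharge rectangle: K_a q H = 0.2327×383×8.0 = 712.9 lb/ft.
Total = 746.7 + 712.9 = 1460 lb/ft.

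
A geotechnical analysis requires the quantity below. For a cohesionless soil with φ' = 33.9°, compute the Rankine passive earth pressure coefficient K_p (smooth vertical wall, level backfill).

K_p = (1 + sin φ)/(1 − sin φ) = tan²(45° + 33.9°/2) = 3.522.

3.52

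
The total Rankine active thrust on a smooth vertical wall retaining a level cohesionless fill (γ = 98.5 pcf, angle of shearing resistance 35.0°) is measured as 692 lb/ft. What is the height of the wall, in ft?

7.20 ft

K_a = 0.2710. P_a = ½ K_a γ H² ⇒ H = √(2P_a/(K_a γ)).
H = √(2×692/(0.2710×98.5)) = 7.201 ft.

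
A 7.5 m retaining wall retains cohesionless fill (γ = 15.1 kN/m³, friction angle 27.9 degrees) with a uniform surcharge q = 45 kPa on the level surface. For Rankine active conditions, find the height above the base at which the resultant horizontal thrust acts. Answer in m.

3.05 m

K_a = 0.3625.
Triangular part P₁ = ½K_aγH² = 153.9 at H/3 = 2.500 m; rectangular part P₂ = K_a q H = 122.3 at H/2 = 3.750 m.
ȳ = (P₁·2.500 + P₂·3.750)/(P₁+P₂) = 3.054 m.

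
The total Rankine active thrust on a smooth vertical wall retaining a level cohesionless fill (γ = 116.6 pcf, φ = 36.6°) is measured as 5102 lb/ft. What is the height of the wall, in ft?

K_a = 0.2530. P_a = ½ K_a γ H² ⇒ H = √(2P_a/(K_a γ)).
H = √(2×5102/(0.2530×116.6)) = 18.60 ft.

18.6 ft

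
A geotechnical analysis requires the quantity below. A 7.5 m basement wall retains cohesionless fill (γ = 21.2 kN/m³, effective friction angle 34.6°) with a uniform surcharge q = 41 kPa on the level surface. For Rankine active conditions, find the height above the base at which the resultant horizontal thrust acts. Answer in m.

2.93 m

K_a = 0.2756.
Triangular part P₁ = ½K_aγH² = 164.3 at H/3 = 2.500 m; rectangular part P₂ = K_a q H = 84.76 at H/2 = 3.750 m.
ȳ = (P₁·2.500 + P₂·3.750)/(P₁+P₂) = 2.925 m.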